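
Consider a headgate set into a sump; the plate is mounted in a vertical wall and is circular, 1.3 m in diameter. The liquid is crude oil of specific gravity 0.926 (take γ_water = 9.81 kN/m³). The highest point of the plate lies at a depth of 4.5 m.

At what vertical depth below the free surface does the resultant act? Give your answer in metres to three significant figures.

γ = 0.926 × 9.81 = 9.08406 kN/m³.
The centroid is at the centre, 0.65 m below the top of the plate, so the centroid depth is h_c = 4.5 + 0.65 = 5.15 m.
A = π(0.65)² = 1.32732 m².
Resultant F = γ·h_c·A = 9.08406 × 5.15 × 1.32732 = 62.0959 kN.
I_c = πr⁴/4 = π × 0.65⁴/4 = 0.140198 m⁴.
Centre of pressure: y_p = y_c + I_c/(y_c·A) = 5.15 + 0.140198/(5.15 × 1.32732) = 5.15 + 0.0205097 = 5.17051 m along the plane.

h_p = 5.17 m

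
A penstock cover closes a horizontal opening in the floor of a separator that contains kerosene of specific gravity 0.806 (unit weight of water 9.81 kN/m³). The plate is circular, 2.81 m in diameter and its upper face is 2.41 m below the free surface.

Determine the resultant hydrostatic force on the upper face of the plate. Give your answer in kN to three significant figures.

γ = 0.806 × 9.81 = 7.90686 kN/m³.
The plate is horizontal, so pressure is uniform at p = γ·h = 7.90686 × 2.41 = 19.0555 kN/m².
A = π(1.405)² = 6.20158 m².
F = p·A = 19.0555 × 6.20158 = 118.174 kN.

F ≈ 118 kN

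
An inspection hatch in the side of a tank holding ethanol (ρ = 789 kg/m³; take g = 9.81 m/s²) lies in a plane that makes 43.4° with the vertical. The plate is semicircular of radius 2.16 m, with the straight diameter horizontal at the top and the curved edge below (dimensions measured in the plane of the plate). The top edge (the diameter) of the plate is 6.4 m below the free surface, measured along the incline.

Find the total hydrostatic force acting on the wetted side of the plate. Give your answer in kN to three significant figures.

F ≈ 302 kN

γ = ρg = 789 × 9.81 / 1000 = 7.74009 kN/m³.
The plate makes 43.4° with the vertical, i.e. θ = 90° − 43.4° = 46.6° to the horizontal. Measuring y along the incline from the free-surface line, vertical depth h = y·sinθ with sinθ = 0.726575.
The centroid of a semicircle lies 4r/(3π) = 0.916732 m from the diameter, here below the top edge, so y_c = 6.4 + 0.916732 = 7.31673 m and h_c = 7.31673 × 0.726575 = 5.31615 m.
A = πr²/2 = π × 2.16²/2 = 7.32871 m².
Resultant F = γ·h_c·A = 7.74009 × 5.31615 × 7.32871 = 301.558 kN.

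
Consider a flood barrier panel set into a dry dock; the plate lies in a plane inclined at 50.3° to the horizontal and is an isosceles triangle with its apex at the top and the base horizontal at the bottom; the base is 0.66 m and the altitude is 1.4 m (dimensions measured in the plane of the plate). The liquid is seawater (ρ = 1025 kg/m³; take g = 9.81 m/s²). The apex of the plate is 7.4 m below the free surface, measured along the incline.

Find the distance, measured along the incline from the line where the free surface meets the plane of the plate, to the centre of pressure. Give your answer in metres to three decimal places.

y_p = 8.346 m

γ = ρg = 1025 × 9.81 / 1000 = 10.05525 kN/m³.
Let θ = 50.3° be the plate's angle to the horizontal; measure y along the incline from where the plane meets the free surface. Vertical depth h = y·sinθ with sinθ = 0.769400.
With the apex up, the centroid sits 2h/3 = 2 × 1.4/3 = 0.933333 m below the apex, so y_c = 7.4 + 0.933333 = 8.33333 m and h_c = 8.33333 × 0.769400 = 6.41166 m.
A = ½ × 0.66 × 1.4 = 0.462 m².
Resultant F = γ·h_c·A = 10.05525 × 6.41166 × 0.462 = 29.7855 kN.
I_c = b·h³/36 = 0.66 × 1.4³/36 = 0.0503067 m⁴.
Centre of pressure: y_p = y_c + I_c/(y_c·A) = 8.33333 + 0.0503067/(8.33333 × 0.462) = 8.33333 + 0.0130667 = 8.3464 m along the plane.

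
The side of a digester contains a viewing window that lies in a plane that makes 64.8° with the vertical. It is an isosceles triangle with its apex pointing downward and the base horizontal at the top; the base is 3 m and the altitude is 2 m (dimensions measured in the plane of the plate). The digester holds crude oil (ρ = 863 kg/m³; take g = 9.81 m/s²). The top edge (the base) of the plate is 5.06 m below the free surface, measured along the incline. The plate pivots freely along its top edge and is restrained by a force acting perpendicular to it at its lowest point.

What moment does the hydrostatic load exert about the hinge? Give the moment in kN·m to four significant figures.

γ = ρg = 863 × 9.81 / 1000 = 8.46603 kN/m³.
The plate makes 64.8° with the vertical, i.e. θ = 90° − 64.8° = 25.2° to the horizontal. Measuring y along the incline from the free-surface line, vertical depth h = y·sinθ with sinθ = 0.425779.
With the apex down, the centroid sits h/3 = 2/3 = 0.666667 m below the base (the top edge), so y_c = 5.06 + 0.666667 = 5.72667 m and h_c = 5.72667 × 0.425779 = 2.4383 m.
A = ½ × 3 × 2 = 3 m².
Resultant F = γ·h_c·A = 8.46603 × 2.4383 × 3 = 61.9282 kN.
I_c = b·h³/36 = 3 × 2³/36 = 0.666667 m⁴.
Centre of pressure: y_p = y_c + I_c/(y_c·A) = 5.72667 + 0.666667/(5.72667 × 3) = 5.72667 + 0.0388048 = 5.76547 m along the plane.
The resultant acts 0.666667 + 0.0388048 = 0.705472 m (along the plate) below the hinge at the top edge, so the moment about the hinge is M = F × 0.705472 = 61.9282 × 0.705472 = 43.6886 kN·m.

M ≈ 43.69 kN·m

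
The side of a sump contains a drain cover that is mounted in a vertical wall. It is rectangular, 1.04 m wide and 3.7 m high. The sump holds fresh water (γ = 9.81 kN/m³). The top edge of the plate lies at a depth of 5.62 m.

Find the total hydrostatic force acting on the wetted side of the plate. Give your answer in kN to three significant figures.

γ = 9.81 kN/m³.
The centroid lies 3.7/2 = 1.85 m below the top edge, so the centroid depth is h_c = 5.62 + 1.85 = 7.47 m.
A = 1.04 × 3.7 = 3.848 m².
Resultant F = γ·h_c·A = 9.81 × 7.47 × 3.848 = 281.984 kN.

F ≈ 282 kN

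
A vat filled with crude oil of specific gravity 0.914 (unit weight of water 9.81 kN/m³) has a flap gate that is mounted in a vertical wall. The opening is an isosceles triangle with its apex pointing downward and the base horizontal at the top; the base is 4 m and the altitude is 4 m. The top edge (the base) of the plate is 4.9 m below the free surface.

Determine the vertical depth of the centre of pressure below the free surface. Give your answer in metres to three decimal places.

γ = 0.914 × 9.81 = 8.96634 kN/m³.
With the apex down, the centroid sits h/3 = 4/3 = 1.33333 m below the base (the top edge), so the centroid depth is h_c = 4.9 + 1.33333 = 6.23333 m.
A = ½ × 4 × 4 = 8 m².
Resultant F = γ·h_c·A = 8.96634 × 6.23333 × 8 = 447.121 kN.
I_c = b·h³/36 = 4 × 4³/36 = 7.11111 m⁴.
Centre of pressure: y_p = y_c + I_c/(y_c·A) = 6.23333 + 7.11111/(6.23333 × 8) = 6.23333 + 0.142603 = 6.37593 m along the plane.

h_p = 6.376 m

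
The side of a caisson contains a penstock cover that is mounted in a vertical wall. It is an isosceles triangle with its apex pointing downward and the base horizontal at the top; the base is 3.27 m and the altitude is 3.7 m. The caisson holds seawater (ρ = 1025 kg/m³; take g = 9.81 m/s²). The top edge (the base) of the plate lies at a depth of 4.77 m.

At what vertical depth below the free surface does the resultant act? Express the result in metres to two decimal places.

γ = ρg = 1025 × 9.81 / 1000 = 10.05525 kN/m³.
With the apex down, the centroid sits h/3 = 3.7/3 = 1.23333 m below the base (the top edge), so the centroid depth is h_c = 4.77 + 1.23333 = 6.00333 m.
A = ½ × 3.27 × 3.7 = 6.0495 m².
Resultant F = γ·h_c·A = 10.05525 × 6.00333 × 6.0495 = 365.178 kN.
I_c = b·h³/36 = 3.27 × 3.7³/36 = 4.60098 m⁴.
Centre of pressure: y_p = y_c + I_c/(y_c·A) = 6.00333 + 4.60098/(6.00333 × 6.0495) = 6.00333 + 0.126689 = 6.13002 m along the plane.

h_p = 6.13 m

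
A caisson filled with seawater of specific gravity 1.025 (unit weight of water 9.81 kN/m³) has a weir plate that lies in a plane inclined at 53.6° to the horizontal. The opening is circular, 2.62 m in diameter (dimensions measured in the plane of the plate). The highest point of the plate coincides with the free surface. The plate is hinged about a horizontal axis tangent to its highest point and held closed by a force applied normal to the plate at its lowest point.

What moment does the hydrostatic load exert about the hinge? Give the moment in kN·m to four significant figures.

γ = 1.025 × 9.81 = 10.05525 kN/m³.
Let θ = 53.6° be the plate's angle to the horizontal; measure y along the incline from where the plane meets the free surface. Vertical depth h = y·sinθ with sinθ = 0.804894.
The centroid is at the centre, 1.31 m below the top of the plate, so y_c = 1.31 m and h_c = 1.31 × 0.804894 = 1.05441 m.
A = π(1.31)² = 5.39129 m².
Resultant F = γ·h_c·A = 10.05525 × 1.05441 × 5.39129 = 57.1604 kN.
I_c = πr⁴/4 = π × 1.31⁴/4 = 2.313 m⁴.
Centre of pressure: y_p = y_c + I_c/(y_c·A) = 1.31 + 2.313/(1.31 × 5.39129) = 1.31 + 0.3275 = 1.6375 m along the plane.
The resultant acts 1.31 + 0.3275 = 1.6375 m (along the plate) below the hinge at the top edge, so the moment about the hinge is M = F × 1.6375 = 57.1604 × 1.6375 = 93.6002 kN·m.

M ≈ 93.60 kN·m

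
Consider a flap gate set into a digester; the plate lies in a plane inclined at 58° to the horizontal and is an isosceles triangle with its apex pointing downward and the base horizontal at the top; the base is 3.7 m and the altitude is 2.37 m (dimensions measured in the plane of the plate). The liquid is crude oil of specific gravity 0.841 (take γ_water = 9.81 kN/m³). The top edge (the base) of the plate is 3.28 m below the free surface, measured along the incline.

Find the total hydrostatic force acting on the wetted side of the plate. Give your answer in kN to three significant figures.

F ≈ 125 kN

γ = 0.841 × 9.81 = 8.25021 kN/m³.
Let θ = 58° be the plate's angle to the horizontal; measure y along the incline from where the plane meets the free surface. Vertical depth h = y·sinθ with sinθ = 0.848048.
With the apex down, the centroid sits h/3 = 2.37/3 = 0.79 m below the base (the top edge), so y_c = 3.28 + 0.79 = 4.07 m and h_c = 4.07 × 0.848048 = 3.45156 m.
A = ½ × 3.7 × 2.37 = 4.3845 m².
Resultant F = γ·h_c·A = 8.25021 × 3.45156 × 4.3845 = 124.853 kN.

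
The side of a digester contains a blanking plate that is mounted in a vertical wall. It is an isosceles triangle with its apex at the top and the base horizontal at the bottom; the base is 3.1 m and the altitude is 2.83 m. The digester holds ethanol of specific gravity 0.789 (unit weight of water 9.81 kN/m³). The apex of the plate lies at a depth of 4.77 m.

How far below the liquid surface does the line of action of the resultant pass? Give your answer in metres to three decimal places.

h_p = 6.724 m

γ = 0.789 × 9.81 = 7.74009 kN/m³.
With the apex up, the centroid sits 2h/3 = 2 × 2.83/3 = 1.88667 m below the apex, so the centroid depth is h_c = 4.77 + 1.88667 = 6.65667 m.
A = ½ × 3.1 × 2.83 = 4.3865 m².
Resultant F = γ·h_c·A = 7.74009 × 6.65667 × 4.3865 = 226.007 kN.
I_c = b·h³/36 = 3.1 × 2.83³/36 = 1.95172 m⁴.
Centre of pressure: y_p = y_c + I_c/(y_c·A) = 6.65667 + 1.95172/(6.65667 × 4.3865) = 6.65667 + 0.0668409 = 6.72351 m along the plane.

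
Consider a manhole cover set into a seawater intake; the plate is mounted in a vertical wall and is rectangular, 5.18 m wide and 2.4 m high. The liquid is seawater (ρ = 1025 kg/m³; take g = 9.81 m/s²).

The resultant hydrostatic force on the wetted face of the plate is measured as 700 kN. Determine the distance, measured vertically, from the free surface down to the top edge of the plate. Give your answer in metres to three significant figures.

γ = ρg = 1025 × 9.81 / 1000 = 10.05525 kN/m³.
A = 5.18 × 2.4 = 12.432 m².
From F = γ·h_c·A, the centroid depth is h_c = 700/(10.05525 × 12.432) = 5.59969 m.
The centroid lies 2.4/2 = 1.2 m below the top edge, so the top edge sits at h_top = 5.59969 − 1.2 = 4.39969 m below the surface.

d_top ≈ 4.40 m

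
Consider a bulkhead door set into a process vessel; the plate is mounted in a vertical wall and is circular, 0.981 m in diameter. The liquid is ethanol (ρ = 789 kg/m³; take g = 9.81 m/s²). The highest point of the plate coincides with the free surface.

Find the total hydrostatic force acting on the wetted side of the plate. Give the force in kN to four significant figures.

γ = ρg = 789 × 9.81 / 1000 = 7.74009 kN/m³.
The centroid is at the centre, 0.4905 m below the top of the plate, so the centroid depth is h_c = 0.4905 m.
A = π(0.4905)² = 0.755837 m².
Resultant F = γ·h_c·A = 7.74009 × 0.4905 × 0.755837 = 2.86955 kN.

F ≈ 2.870 kN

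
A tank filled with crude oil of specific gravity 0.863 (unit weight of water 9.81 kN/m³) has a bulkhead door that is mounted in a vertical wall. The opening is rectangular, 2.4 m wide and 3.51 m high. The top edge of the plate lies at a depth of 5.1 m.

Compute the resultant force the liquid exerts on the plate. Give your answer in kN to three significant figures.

F ≈ 489 kN

γ = 0.863 × 9.81 = 8.46603 kN/m³.
The centroid lies 3.51/2 = 1.755 m below the top edge, so the centroid depth is h_c = 5.1 + 1.755 = 6.855 m.
A = 2.4 × 3.51 = 8.424 m².
Resultant F = γ·h_c·A = 8.46603 × 6.855 × 8.424 = 488.884 kN.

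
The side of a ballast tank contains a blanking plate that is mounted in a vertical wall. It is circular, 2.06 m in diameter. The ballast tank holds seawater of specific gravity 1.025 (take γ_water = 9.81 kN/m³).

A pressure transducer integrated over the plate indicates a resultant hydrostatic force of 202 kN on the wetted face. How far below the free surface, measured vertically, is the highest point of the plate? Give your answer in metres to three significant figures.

d_top ≈ 5.00 m

γ = 1.025 × 9.81 = 10.05525 kN/m³.
A = π(1.03)² = 3.33292 m².
From F = γ·h_c·A, the centroid depth is h_c = 202/(10.05525 × 3.33292) = 6.02745 m.
The centroid is at the centre, 1.03 m below the top of the plate, so the highest point sits at h_top = 6.02745 − 1.03 = 4.99745 m below the surface.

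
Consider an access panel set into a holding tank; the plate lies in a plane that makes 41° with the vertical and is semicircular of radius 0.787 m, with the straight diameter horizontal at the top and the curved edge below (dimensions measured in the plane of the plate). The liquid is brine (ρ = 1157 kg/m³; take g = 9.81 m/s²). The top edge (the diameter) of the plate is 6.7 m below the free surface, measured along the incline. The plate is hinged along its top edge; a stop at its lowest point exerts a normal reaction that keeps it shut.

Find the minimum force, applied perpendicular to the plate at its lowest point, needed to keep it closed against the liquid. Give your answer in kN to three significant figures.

P ≈ 25.3 kN

γ = ρg = 1157 × 9.81 / 1000 = 11.35017 kN/m³.
The plate makes 41° with the vertical, i.e. θ = 90° − 41° = 49° to the horizontal. Measuring y along the incline from the free-surface line, vertical depth h = y·sinθ with sinθ = 0.754710.
The centroid of a semicircle lies 4r/(3π) = 0.334013 m from the diameter, here below the top edge, so y_c = 6.7 + 0.334013 = 7.03401 m and h_c = 7.03401 × 0.754710 = 5.30864 m.
A = πr²/2 = π × 0.787²/2 = 0.972903 m².
Resultant F = γ·h_c·A = 11.35017 × 5.30864 × 0.972903 = 58.6213 kN.
I_c = (π/8 − 8/(9π))·r⁴ = 0.109757 × 0.787⁴ = 0.0421048 m⁴.
Centre of pressure: y_p = y_c + I_c/(y_c·A) = 7.03401 + 0.0421048/(7.03401 × 0.972903) = 7.03401 + 0.00615261 = 7.04016 m along the plane.
The resultant acts 0.334013 + 0.00615261 = 0.340166 m (along the plate) below the hinge at the top edge, so the moment about the hinge is M = F × 0.340166 = 58.6213 × 0.340166 = 19.941 kN·m.
A normal force at the bottom, 0.787 m from the hinge, must supply this moment: P = 19.941/0.787 = 25.338 kN.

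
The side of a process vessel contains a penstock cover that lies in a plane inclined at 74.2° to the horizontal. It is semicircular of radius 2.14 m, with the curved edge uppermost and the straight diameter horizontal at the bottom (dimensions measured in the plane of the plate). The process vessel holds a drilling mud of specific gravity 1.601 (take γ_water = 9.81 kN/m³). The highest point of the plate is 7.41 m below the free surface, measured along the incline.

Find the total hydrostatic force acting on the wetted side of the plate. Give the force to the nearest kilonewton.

γ = 1.601 × 9.81 = 15.70581 kN/m³.
Let θ = 74.2° be the plate's angle to the horizontal; measure y along the incline from where the plane meets the free surface. Vertical depth h = y·sinθ with sinθ = 0.962218.
The centroid lies 4r/(3π) = 0.908244 m above the diameter, so r − 4r/(3π) = 2.14 − 0.908244 = 1.23176 m below the topmost point, so y_c = 7.41 + 1.23176 = 8.64176 m and h_c = 8.64176 × 0.962218 = 8.31526 m.
A = πr²/2 = π × 2.14²/2 = 7.19362 m².
Resultant F = γ·h_c·A = 15.70581 × 8.31526 × 7.19362 = 939.472 kN.

F ≈ 939 kN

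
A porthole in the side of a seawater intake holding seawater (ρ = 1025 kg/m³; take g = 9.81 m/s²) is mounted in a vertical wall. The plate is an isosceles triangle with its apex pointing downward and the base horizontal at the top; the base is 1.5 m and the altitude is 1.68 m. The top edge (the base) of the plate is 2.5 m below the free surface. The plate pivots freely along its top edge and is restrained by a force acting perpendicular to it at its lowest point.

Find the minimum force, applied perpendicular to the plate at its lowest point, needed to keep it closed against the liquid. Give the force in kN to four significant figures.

P ≈ 14.11 kN

γ = ρg = 1025 × 9.81 / 1000 = 10.05525 kN/m³.
With the apex down, the centroid sits h/3 = 1.68/3 = 0.56 m below the base (the top edge), so the centroid depth is h_c = 2.5 + 0.56 = 3.06 m.
A = ½ × 1.5 × 1.68 = 1.26 m².
Resultant F = γ·h_c·A = 10.05525 × 3.06 × 1.26 = 38.769 kN.
I_c = b·h³/36 = 1.5 × 1.68³/36 = 0.197568 m⁴.
Centre of pressure: y_p = y_c + I_c/(y_c·A) = 3.06 + 0.197568/(3.06 × 1.26) = 3.06 + 0.0512418 = 3.11124 m along the plane.
The resultant acts 0.56 + 0.0512418 = 0.611242 m (along the plate) below the hinge at the top edge, so the moment about the hinge is M = F × 0.611242 = 38.769 × 0.611242 = 23.6972 kN·m.
A normal force at the bottom, 1.68 m from the hinge, must supply this moment: P = 23.6972/1.68 = 14.1055 kN.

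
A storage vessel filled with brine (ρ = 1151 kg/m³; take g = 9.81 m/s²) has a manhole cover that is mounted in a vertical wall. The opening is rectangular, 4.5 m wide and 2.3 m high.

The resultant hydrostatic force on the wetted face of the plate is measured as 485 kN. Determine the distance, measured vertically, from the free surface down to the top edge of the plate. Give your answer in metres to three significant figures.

γ = ρg = 1151 × 9.81 / 1000 = 11.29131 kN/m³.
A = 4.5 × 2.3 = 10.35 m².
From F = γ·h_c·A, the centroid depth is h_c = 485/(11.29131 × 10.35) = 4.15009 m.
The centroid lies 2.3/2 = 1.15 m below the top edge, so the top edge sits at h_top = 4.15009 − 1.15 = 3.00009 m below the surface.

d_top ≈ 3.00 m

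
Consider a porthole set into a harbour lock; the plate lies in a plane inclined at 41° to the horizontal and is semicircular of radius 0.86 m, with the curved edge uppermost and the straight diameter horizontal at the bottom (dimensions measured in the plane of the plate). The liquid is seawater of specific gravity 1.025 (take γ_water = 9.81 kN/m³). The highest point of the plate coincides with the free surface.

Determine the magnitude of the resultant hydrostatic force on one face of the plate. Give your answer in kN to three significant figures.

γ = 1.025 × 9.81 = 10.05525 kN/m³.
Let θ = 41° be the plate's angle to the horizontal; measure y along the incline from where the plane meets the free surface. Vertical depth h = y·sinθ with sinθ = 0.656059.
The centroid lies 4r/(3π) = 0.364995 m above the diameter, so r − 4r/(3π) = 0.86 − 0.364995 = 0.495005 m below the topmost point, so y_c = 0.495005 m and h_c = 0.495005 × 0.656059 = 0.324752 m.
A = πr²/2 = π × 0.86²/2 = 1.16176 m².
Resultant F = γ·h_c·A = 10.05525 × 0.324752 × 1.16176 = 3.79368 kN.

F ≈ 3.79 kN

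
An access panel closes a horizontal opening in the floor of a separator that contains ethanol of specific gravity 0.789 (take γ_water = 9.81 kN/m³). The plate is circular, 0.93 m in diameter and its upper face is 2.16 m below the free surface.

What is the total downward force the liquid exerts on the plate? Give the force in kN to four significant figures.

γ = 0.789 × 9.81 = 7.74009 kN/m³.
The plate is horizontal, so pressure is uniform at p = γ·h = 7.74009 × 2.16 = 16.7186 kN/m².
A = π(0.465)² = 0.679291 m².
F = p·A = 16.7186 × 0.679291 = 11.3568 kN.

F ≈ 11.36 kN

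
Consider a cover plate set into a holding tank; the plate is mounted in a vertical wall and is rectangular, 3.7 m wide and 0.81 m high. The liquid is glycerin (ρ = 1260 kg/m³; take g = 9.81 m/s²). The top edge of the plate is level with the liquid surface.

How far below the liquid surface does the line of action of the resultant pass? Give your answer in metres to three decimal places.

γ = ρg = 1260 × 9.81 / 1000 = 12.3606 kN/m³.
The centroid lies 0.81/2 = 0.405 m below the top edge, so the centroid depth is h_c = 0.405 m.
A = 3.7 × 0.81 = 2.997 m².
Resultant F = γ·h_c·A = 12.3606 × 0.405 × 2.997 = 15.0031 kN.
I_c = b·h³/12 = 3.7 × 0.81³/12 = 0.163861 m⁴.
Centre of pressure: y_p = y_c + I_c/(y_c·A) = 0.405 + 0.163861/(0.405 × 2.997) = 0.405 + 0.135 = 0.54 m along the plane.

h_p = 0.540 m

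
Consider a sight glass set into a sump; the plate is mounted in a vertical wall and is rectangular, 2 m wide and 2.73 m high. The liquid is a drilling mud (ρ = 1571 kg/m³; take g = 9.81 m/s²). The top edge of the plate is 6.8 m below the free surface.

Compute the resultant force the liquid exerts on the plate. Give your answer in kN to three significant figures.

F ≈ 687 kN

γ = ρg = 1571 × 9.81 / 1000 = 15.41151 kN/m³.
The centroid lies 2.73/2 = 1.365 m below the top edge, so the centroid depth is h_c = 6.8 + 1.365 = 8.165 m.
A = 2 × 2.73 = 5.46 m².
Resultant F = γ·h_c·A = 15.41151 × 8.165 × 5.46 = 687.059 kN.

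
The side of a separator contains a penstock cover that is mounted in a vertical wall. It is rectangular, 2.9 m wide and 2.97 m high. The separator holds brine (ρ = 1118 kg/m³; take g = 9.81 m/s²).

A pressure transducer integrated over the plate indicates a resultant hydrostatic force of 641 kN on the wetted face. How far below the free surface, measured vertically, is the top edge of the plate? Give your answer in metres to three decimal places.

γ = ρg = 1118 × 9.81 / 1000 = 10.96758 kN/m³.
A = 2.9 × 2.97 = 8.613 m².
From F = γ·h_c·A, the centroid depth is h_c = 641/(10.96758 × 8.613) = 6.78567 m.
The centroid lies 2.97/2 = 1.485 m below the top edge, so the top edge sits at h_top = 6.78567 − 1.485 = 5.30067 m below the surface.

d_top ≈ 5.301 m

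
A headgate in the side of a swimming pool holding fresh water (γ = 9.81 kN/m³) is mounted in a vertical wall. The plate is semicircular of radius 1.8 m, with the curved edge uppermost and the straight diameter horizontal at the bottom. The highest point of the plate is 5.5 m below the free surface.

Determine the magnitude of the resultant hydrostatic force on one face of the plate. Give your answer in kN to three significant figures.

γ = 9.81 kN/m³.
The centroid lies 4r/(3π) = 0.763944 m above the diameter, so r − 4r/(3π) = 1.8 − 0.763944 = 1.03606 m below the topmost point, so the centroid depth is h_c = 5.5 + 1.03606 = 6.53606 m.
A = πr²/2 = π × 1.8²/2 = 5.08938 m².
Resultant F = γ·h_c·A = 9.81 × 6.53606 × 5.08938 = 326.325 kN.

F ≈ 326 kN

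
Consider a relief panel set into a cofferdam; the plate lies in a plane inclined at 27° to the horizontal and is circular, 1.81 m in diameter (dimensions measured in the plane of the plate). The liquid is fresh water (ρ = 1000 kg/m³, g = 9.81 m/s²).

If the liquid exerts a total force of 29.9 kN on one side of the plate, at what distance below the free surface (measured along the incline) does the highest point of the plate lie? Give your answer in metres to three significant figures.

y_top ≈ 1.70 m

γ = ρg = 1000 × 9.81 = 9810 N/m³ = 9.81 kN/m³.
A = π(0.905)² = 2.57304 m².
From F = γ·h_c·A, the centroid depth is h_c = 29.9/(9.81 × 2.57304) = 1.18456 m.
Let θ = 27° be the plate's angle to the horizontal; measure y along the incline from where the plane meets the free surface. Vertical depth h = y·sinθ with sinθ = 0.453990.
Along the incline, y_c = h_c/sinθ = 1.18456/0.453990 = 2.60922 m.
The centroid is at the centre, 0.905 m below the top of the plate, so the highest point sits at y_top = 2.60922 − 0.905 = 1.70422 m along the incline.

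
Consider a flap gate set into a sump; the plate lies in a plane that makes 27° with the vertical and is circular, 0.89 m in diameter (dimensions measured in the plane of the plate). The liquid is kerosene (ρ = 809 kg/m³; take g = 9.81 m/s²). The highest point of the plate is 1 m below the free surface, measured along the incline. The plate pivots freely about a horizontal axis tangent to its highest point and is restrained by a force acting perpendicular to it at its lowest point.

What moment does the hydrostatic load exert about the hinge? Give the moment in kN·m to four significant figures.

M ≈ 3.047 kN·m

γ = ρg = 809 × 9.81 / 1000 = 7.93629 kN/m³.
The plate makes 27° with the vertical, i.e. θ = 90° − 27° = 63° to the horizontal. Measuring y along the incline from the free-surface line, vertical depth h = y·sinθ with sinθ = 0.891007.
The centroid is at the centre, 0.445 m below the top of the plate, so y_c = 1 + 0.445 = 1.445 m and h_c = 1.445 × 0.891007 = 1.28751 m.
A = π(0.445)² = 0.622114 m².
Resultant F = γ·h_c·A = 7.93629 × 1.28751 × 0.622114 = 6.35679 kN.
I_c = πr⁴/4 = π × 0.445⁴/4 = 0.0307985 m⁴.
Centre of pressure: y_p = y_c + I_c/(y_c·A) = 1.445 + 0.0307985/(1.445 × 0.622114) = 1.445 + 0.0342603 = 1.47926 m along the plane.
The resultant acts 0.445 + 0.0342603 = 0.47926 m (along the plate) below the hinge at the top edge, so the moment about the hinge is M = F × 0.47926 = 6.35679 × 0.47926 = 3.04656 kN·m.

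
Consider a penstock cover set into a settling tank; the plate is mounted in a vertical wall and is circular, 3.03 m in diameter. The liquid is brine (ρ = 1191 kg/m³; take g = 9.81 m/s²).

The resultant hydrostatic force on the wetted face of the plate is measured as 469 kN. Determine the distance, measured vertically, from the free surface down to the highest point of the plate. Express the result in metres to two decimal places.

γ = ρg = 1191 × 9.81 / 1000 = 11.68371 kN/m³.
A = π(1.515)² = 7.21066 m².
From F = γ·h_c·A, the centroid depth is h_c = 469/(11.68371 × 7.21066) = 5.56695 m.
The centroid is at the centre, 1.515 m below the top of the plate, so the highest point sits at h_top = 5.56695 − 1.515 = 4.05195 m below the surface.

d_top ≈ 4.05 m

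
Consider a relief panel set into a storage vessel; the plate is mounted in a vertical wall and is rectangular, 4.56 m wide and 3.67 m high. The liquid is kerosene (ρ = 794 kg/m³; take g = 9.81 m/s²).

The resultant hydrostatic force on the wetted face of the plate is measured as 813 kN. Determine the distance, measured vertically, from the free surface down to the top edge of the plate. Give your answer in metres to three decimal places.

γ = ρg = 794 × 9.81 / 1000 = 7.78914 kN/m³.
A = 4.56 × 3.67 = 16.7352 m².
From F = γ·h_c·A, the centroid depth is h_c = 813/(7.78914 × 16.7352) = 6.23692 m.
The centroid lies 3.67/2 = 1.835 m below the top edge, so the top edge sits at h_top = 6.23692 − 1.835 = 4.40192 m below the surface.

d_top ≈ 4.402 m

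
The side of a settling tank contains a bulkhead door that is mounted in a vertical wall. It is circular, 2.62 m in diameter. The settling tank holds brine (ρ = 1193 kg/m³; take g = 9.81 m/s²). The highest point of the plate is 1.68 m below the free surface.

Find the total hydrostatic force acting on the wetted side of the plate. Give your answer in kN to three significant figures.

F ≈ 189 kN

γ = ρg = 1193 × 9.81 / 1000 = 11.70333 kN/m³.
The centroid is at the centre, 1.31 m below the top of the plate, so the centroid depth is h_c = 1.68 + 1.31 = 2.99 m.
A = π(1.31)² = 5.39129 m².
Resultant F = γ·h_c·A = 11.70333 × 2.99 × 5.39129 = 188.657 kN.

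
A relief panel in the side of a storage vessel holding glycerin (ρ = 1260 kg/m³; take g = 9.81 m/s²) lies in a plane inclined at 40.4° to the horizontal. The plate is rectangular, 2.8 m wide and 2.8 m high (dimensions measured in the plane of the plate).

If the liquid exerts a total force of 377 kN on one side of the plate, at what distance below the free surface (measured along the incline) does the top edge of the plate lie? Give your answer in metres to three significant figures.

y_top ≈ 4.60 m

γ = ρg = 1260 × 9.81 / 1000 = 12.3606 kN/m³.
A = 2.8 × 2.8 = 7.84 m².
From F = γ·h_c·A, the centroid depth is h_c = 377/(12.3606 × 7.84) = 3.89032 m.
Let θ = 40.4° be the plate's angle to the horizontal; measure y along the incline from where the plane meets the free surface. Vertical depth h = y·sinθ with sinθ = 0.648120.
Along the incline, y_c = h_c/sinθ = 3.89032/0.648120 = 6.00247 m.
The centroid lies 2.8/2 = 1.4 m below the top edge, so the top edge sits at y_top = 6.00247 − 1.4 = 4.60247 m along the incline.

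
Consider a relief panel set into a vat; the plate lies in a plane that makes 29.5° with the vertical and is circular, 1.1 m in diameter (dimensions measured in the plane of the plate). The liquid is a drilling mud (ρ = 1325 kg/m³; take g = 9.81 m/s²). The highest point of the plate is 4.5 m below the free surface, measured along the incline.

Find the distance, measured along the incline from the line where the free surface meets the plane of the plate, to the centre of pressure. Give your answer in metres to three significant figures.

γ = ρg = 1325 × 9.81 / 1000 = 12.99825 kN/m³.
The plate makes 29.5° with the vertical, i.e. θ = 90° − 29.5° = 60.5° to the horizontal. Measuring y along the incline from the free-surface line, vertical depth h = y·sinθ with sinθ = 0.870356.
The centroid is at the centre, 0.55 m below the top of the plate, so y_c = 4.5 + 0.55 = 5.05 m and h_c = 5.05 × 0.870356 = 4.3953 m.
A = π(0.55)² = 0.950332 m².
Resultant F = γ·h_c·A = 12.99825 × 4.3953 × 0.950332 = 54.2936 kN.
I_c = πr⁴/4 = π × 0.55⁴/4 = 0.0718688 m⁴.
Centre of pressure: y_p = y_c + I_c/(y_c·A) = 5.05 + 0.0718688/(5.05 × 0.950332) = 5.05 + 0.0149752 = 5.06498 m along the plane.

y_p = 5.06 m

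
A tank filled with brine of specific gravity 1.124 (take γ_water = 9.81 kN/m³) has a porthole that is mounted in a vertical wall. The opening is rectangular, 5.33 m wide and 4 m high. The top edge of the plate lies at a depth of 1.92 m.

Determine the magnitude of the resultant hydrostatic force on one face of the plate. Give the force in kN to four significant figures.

F ≈ 921.5 kN

γ = 1.124 × 9.81 = 11.02644 kN/m³.
The centroid lies 4/2 = 2 m below the top edge, so the centroid depth is h_c = 1.92 + 2 = 3.92 m.
A = 5.33 × 4 = 21.32 m².
Resultant F = γ·h_c·A = 11.02644 × 3.92 × 21.32 = 921.528 kN.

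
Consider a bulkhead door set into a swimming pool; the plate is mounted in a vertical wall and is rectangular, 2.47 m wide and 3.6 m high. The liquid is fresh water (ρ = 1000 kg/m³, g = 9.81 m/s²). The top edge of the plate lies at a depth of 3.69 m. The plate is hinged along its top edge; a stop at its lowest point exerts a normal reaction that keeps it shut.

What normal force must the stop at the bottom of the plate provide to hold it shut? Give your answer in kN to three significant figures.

P ≈ 266 kN

γ = ρg = 1000 × 9.81 = 9810 N/m³ = 9.81 kN/m³.
The centroid lies 3.6/2 = 1.8 m below the top edge, so the centroid depth is h_c = 3.69 + 1.8 = 5.49 m.
A = 2.47 × 3.6 = 8.892 m².
Resultant F = γ·h_c·A = 9.81 × 5.49 × 8.892 = 478.896 kN.
I_c = b·h³/12 = 2.47 × 3.6³/12 = 9.60336 m⁴.
Centre of pressure: y_p = y_c + I_c/(y_c·A) = 5.49 + 9.60336/(5.49 × 8.892) = 5.49 + 0.196721 = 5.68672 m along the plane.
The resultant acts 1.8 + 0.196721 = 1.99672 m (along the plate) below the hinge at the top edge, so the moment about the hinge is M = F × 1.99672 = 478.896 × 1.99672 = 956.221 kN·m.
A normal force at the bottom, 3.6 m from the hinge, must supply this moment: P = 956.221/3.6 = 265.617 kN.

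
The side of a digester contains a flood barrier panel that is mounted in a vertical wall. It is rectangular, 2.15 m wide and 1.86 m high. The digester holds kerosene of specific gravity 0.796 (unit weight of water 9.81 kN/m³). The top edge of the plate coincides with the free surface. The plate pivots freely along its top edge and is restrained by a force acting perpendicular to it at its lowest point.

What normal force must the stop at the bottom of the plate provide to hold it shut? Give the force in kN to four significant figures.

P ≈ 19.36 kN

γ = 0.796 × 9.81 = 7.80876 kN/m³.
The centroid lies 1.86/2 = 0.93 m below the top edge, so the centroid depth is h_c = 0.93 m.
A = 2.15 × 1.86 = 3.999 m².
Resultant F = γ·h_c·A = 7.80876 × 0.93 × 3.999 = 29.0413 kN.
I_c = b·h³/12 = 2.15 × 1.86³/12 = 1.15291 m⁴.
Centre of pressure: y_p = y_c + I_c/(y_c·A) = 0.93 + 1.15291/(0.93 × 3.999) = 0.93 + 0.31 = 1.24 m along the plane.
The resultant acts 0.93 + 0.31 = 1.24 m (along the plate) below the hinge at the top edge, so the moment about the hinge is M = F × 1.24 = 29.0413 × 1.24 = 36.0112 kN·m.
A normal force at the bottom, 1.86 m from the hinge, must supply this moment: P = 36.0112/1.86 = 19.3609 kN.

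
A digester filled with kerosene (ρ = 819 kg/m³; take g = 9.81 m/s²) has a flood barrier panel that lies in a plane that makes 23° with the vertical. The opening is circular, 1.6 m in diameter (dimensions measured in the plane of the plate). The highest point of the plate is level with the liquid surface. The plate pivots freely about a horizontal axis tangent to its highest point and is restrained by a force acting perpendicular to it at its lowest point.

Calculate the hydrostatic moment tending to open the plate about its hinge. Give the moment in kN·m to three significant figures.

M ≈ 11.9 kN·m

γ = ρg = 819 × 9.81 / 1000 = 8.03439 kN/m³.
The plate makes 23° with the vertical, i.e. θ = 90° − 23° = 67° to the horizontal. Measuring y along the incline from the free-surface line, vertical depth h = y·sinθ with sinθ = 0.920505.
The centroid is at the centre, 0.8 m below the top of the plate, so y_c = 0.8 m and h_c = 0.8 × 0.920505 = 0.736404 m.
A = π(0.8)² = 2.01062 m².
Resultant F = γ·h_c·A = 8.03439 × 0.736404 × 2.01062 = 11.8959 kN.
I_c = πr⁴/4 = π × 0.8⁴/4 = 0.321699 m⁴.
Centre of pressure: y_p = y_c + I_c/(y_c·A) = 0.8 + 0.321699/(0.8 × 2.01062) = 0.8 + 0.2 = 1 m along the plane.
The resultant acts 0.8 + 0.2 = 1 m (along the plate) below the hinge at the top edge, so the moment about the hinge is M = F × 1 = 11.8959 × 1 = 11.8959 kN·m.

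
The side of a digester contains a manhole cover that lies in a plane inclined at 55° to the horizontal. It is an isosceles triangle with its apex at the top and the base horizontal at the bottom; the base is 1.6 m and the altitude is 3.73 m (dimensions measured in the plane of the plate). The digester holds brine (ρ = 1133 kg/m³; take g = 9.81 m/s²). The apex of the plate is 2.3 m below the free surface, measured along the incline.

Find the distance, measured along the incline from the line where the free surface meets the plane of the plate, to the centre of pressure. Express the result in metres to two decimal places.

γ = ρg = 1133 × 9.81 / 1000 = 11.11473 kN/m³.
Let θ = 55° be the plate's angle to the horizontal; measure y along the incline from where the plane meets the free surface. Vertical depth h = y·sinθ with sinθ = 0.819152.
With the apex up, the centroid sits 2h/3 = 2 × 3.73/3 = 2.48667 m below the apex, so y_c = 2.3 + 2.48667 = 4.78667 m and h_c = 4.78667 × 0.819152 = 3.92101 m.
A = ½ × 1.6 × 3.73 = 2.984 m².
Resultant F = γ·h_c·A = 11.11473 × 3.92101 × 2.984 = 130.046 kN.
I_c = b·h³/36 = 1.6 × 3.73³/36 = 2.30645 m⁴.
Centre of pressure: y_p = y_c + I_c/(y_c·A) = 4.78667 + 2.30645/(4.78667 × 2.984) = 4.78667 + 0.161477 = 4.94815 m along the plane.

y_p = 4.95 m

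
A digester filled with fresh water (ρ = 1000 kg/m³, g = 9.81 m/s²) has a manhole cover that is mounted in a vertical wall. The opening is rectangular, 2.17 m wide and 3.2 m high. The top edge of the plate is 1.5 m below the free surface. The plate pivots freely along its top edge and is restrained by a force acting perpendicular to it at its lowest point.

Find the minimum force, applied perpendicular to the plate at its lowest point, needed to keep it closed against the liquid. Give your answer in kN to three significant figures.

γ = ρg = 1000 × 9.81 = 9810 N/m³ = 9.81 kN/m³.
The centroid lies 3.2/2 = 1.6 m below the top edge, so the centroid depth is h_c = 1.5 + 1.6 = 3.1 m.
A = 2.17 × 3.2 = 6.944 m².
Resultant F = γ·h_c·A = 9.81 × 3.1 × 6.944 = 211.174 kN.
I_c = b·h³/12 = 2.17 × 3.2³/12 = 5.92555 m⁴.
Centre of pressure: y_p = y_c + I_c/(y_c·A) = 3.1 + 5.92555/(3.1 × 6.944) = 3.1 + 0.275269 = 3.37527 m along the plane.
The resultant acts 1.6 + 0.275269 = 1.87527 m (along the plate) below the hinge at the top edge, so the moment about the hinge is M = F × 1.87527 = 211.174 × 1.87527 = 396.008 kN·m.
A normal force at the bottom, 3.2 m from the hinge, must supply this moment: P = 396.008/3.2 = 123.752 kN.

P ≈ 124 kN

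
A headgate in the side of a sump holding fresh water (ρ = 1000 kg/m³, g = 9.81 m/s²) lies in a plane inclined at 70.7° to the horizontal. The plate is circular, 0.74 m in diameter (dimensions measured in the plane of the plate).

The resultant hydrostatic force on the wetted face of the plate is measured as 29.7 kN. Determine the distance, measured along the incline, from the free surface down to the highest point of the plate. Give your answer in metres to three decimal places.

γ = ρg = 1000 × 9.81 = 9810 N/m³ = 9.81 kN/m³.
A = π(0.37)² = 0.430084 m².
From F = γ·h_c·A, the centroid depth is h_c = 29.7/(9.81 × 0.430084) = 7.03938 m.
Let θ = 70.7° be the plate's angle to the horizontal; measure y along the incline from where the plane meets the free surface. Vertical depth h = y·sinθ with sinθ = 0.943801.
Along the incline, y_c = h_c/sinθ = 7.03938/0.943801 = 7.45854 m.
The centroid is at the centre, 0.37 m below the top of the plate, so the highest point sits at y_top = 7.45854 − 0.37 = 7.08854 m along the incline.

y_top ≈ 7.089 m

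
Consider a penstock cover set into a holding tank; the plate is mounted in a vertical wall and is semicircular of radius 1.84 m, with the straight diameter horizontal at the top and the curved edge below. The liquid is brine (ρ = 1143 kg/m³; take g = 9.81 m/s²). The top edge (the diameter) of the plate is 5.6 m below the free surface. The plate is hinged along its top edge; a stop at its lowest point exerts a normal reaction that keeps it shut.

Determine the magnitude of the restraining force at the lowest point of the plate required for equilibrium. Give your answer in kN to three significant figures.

P ≈ 169 kN

γ = ρg = 1143 × 9.81 / 1000 = 11.21283 kN/m³.
The centroid of a semicircle lies 4r/(3π) = 0.78092 m from the diameter, here below the top edge, so the centroid depth is h_c = 5.6 + 0.78092 = 6.38092 m.
A = πr²/2 = π × 1.84²/2 = 5.31809 m².
Resultant F = γ·h_c·A = 11.21283 × 6.38092 × 5.31809 = 380.5 kN.
I_c = (π/8 − 8/(9π))·r⁴ = 0.109757 × 1.84⁴ = 1.25807 m⁴.
Centre of pressure: y_p = y_c + I_c/(y_c·A) = 6.38092 + 1.25807/(6.38092 × 5.31809) = 6.38092 + 0.0370737 = 6.41799 m along the plane.
The resultant acts 0.78092 + 0.0370737 = 0.817994 m (along the plate) below the hinge at the top edge, so the moment about the hinge is M = F × 0.817994 = 380.5 × 0.817994 = 311.247 kN·m.
A normal force at the bottom, 1.84 m from the hinge, must supply this moment: P = 311.247/1.84 = 169.156 kN.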